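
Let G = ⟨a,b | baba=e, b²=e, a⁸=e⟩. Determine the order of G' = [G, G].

G' = [G, G] is generated by all commutators. The generator-pair commutators are: [a, b] = a².
The subgroup they normally generate is {e, a², a⁴, a⁶}, of order 4.
Check: |G/G'| = 16/4 = 4 is the order of the abelianisation.

Answer: 4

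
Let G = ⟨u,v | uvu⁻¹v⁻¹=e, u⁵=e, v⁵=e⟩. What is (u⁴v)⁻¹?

The order of (u⁴v) is 5 (smallest k with (u⁴v)ᵏ = e), so (u⁴v)⁻¹ = (u⁴v)⁴ = uv⁴.
Check: (u⁴v) · (uv⁴) → (u⁴v) · u = v;   v · v⁴ = e, giving e as required.

Answer: uv⁴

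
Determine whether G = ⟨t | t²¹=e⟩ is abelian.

G has a single generator, so G is cyclic and hence abelian.

Answer: Yes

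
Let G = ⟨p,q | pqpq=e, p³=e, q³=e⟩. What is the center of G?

An element z ∈ Z(G) iff z commutes with every generator.
For example e is central: e·p = p = p·e; e·q = q = q·e.
Whereas p ∉ Z(G) since p·q = pq ≠ p²q² = q·p.
Checking each of the 12 elements this way gives Z(G) = {e}, of order 1.

Answer: {e}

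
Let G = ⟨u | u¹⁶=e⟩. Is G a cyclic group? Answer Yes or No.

|G| = 16. The element u has order 16 (its powers give 16 distinct elements), so ⟨u⟩ = G and G is cyclic.

Answer: Yes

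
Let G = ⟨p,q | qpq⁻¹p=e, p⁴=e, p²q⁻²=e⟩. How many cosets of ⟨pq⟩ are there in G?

First find ord(pq) by computing successive powers:
  (pq)¹ = pq, (pq)² = p², (pq)³ = pq⁻¹, (pq)⁴ = e.
So |⟨pq⟩| = ord(pq) = 4. With |G| = 8, by Lagrange [G : ⟨pq⟩] = 8/4 = 2.

Answer: 2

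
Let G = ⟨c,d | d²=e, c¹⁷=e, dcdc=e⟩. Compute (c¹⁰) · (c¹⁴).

Compute (c¹⁰) · (c¹⁴) by multiplying left to right and reducing via the relations at each step:
  (c¹⁰) · c¹⁴ = c⁷

Answer: c⁷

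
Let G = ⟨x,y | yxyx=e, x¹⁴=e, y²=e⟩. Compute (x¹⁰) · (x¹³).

Compute (x¹⁰) · (x¹³) by multiplying left to right and reducing via the relations at each step:
  (x¹⁰) · x¹³ = x⁹

Answer: x⁹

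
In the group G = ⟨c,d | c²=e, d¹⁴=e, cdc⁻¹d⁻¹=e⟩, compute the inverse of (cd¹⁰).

The order of (cd¹⁰) is 14 (smallest k with (cd¹⁰)ᵏ = e), so (cd¹⁰)⁻¹ = (cd¹⁰)¹³ = cd⁴.
Check: (cd¹⁰) · (cd⁴) → (cd¹⁰) · c = d¹⁰;   (d¹⁰) · d⁴ = e, giving e as required.

Answer: cd⁴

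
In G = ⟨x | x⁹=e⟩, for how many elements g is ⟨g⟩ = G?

G is cyclic of order 9. An element generates G iff its order is 9, and a cyclic group of order 9 has exactly φ(9) = 6 such elements.

Answer: 6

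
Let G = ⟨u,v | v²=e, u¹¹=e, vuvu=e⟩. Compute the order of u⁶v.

Compute successive powers until reaching e:
  (u⁶v)¹ = u⁶v, (u⁶v)² = e.
The smallest positive k with (u⁶v)ᵏ = e is 2.

Answer: 2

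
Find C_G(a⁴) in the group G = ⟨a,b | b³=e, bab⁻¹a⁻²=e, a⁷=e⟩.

⟨a⁴⟩ ⊆ C_G(a⁴) since powers of a⁴ commute with a⁴; so |C_G(a⁴)| ≥ |⟨a⁴⟩| = 7.
By orbit–stabilizer, |C_G(a⁴)| = |G| / |conj. class of a⁴| = 21 / 3 = 7.
The 7 elements commuting with a⁴ are {e, a, a², a³, a⁴, a⁵, a⁶}.

Answer: {e, a, a², a³, a⁴, a⁵, a⁶}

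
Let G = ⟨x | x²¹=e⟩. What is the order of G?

G is generated by a single element, so G is cyclic. The relator gives x²¹ = e and no smaller power is forced to be e, so the 21 powers {e, x, x², x³, x⁴, x⁵, x⁶, x⁷, x⁸, x⁹, x²⁰, x¹², x¹³, x¹¹, x¹⁰, x¹⁴, x¹⁵, x¹⁶, x¹⁷, x¹⁸, x¹⁹} are distinct. Hence |G| = 21.

Answer: 21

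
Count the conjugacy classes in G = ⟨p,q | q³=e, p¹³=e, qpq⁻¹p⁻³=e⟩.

The conjugacy classes (representative and size) are:
  [e] (size 1), [p] (size 3), [p⁵] (size 3), [p¹⁰] (size 3), [p⁸] (size 3), [p¹⁰q] (size 13), [p⁷q²] (size 13).
Class equation: 1 + 3 + 3 + 3 + 3 + 13 + 13 = 39 = |G|. So G has 7 conjugacy classes.

Answer: 7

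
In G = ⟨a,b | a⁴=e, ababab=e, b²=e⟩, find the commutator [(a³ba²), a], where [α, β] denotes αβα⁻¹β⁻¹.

[(a³ba²), a] = (a³ba²)·a·(a³ba²)⁻¹·a⁻¹.
  (a³ba²) · a = a³ba³
  (a³ba³) · (a²ba) = a²b
  (a²b) · (a³) = a²ba³

Answer: a²ba³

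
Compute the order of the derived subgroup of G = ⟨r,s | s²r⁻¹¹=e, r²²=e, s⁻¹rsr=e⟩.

G' = [G, G] is generated by all commutators. The generator-pair commutators are: [r, s] = r².
The subgroup they normally generate is {e, r², r⁴, r⁶, r⁸, r¹⁰, r¹², r¹⁴, r¹⁶, r¹⁸, r²⁰}, of order 11.
Check: |G/G'| = 44/11 = 4 is the order of the abelianisation.

Answer: 11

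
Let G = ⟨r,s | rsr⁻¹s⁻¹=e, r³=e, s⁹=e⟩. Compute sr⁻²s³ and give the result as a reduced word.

Multiply left to right, reducing at each step:
  s · r⁻² = rs
  (rs) · s³ = rs⁴

Answer: rs⁴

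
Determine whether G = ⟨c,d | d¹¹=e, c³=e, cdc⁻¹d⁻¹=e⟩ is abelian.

Each pair of generators commutes: c·d = cd = d·c. Since the generators pairwise commute, every element of G commutes with every other, so G is abelian.

Answer: Yes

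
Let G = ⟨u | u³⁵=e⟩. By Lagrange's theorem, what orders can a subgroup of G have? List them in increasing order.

|G| = 35 = 5 · 7. By Lagrange's theorem the order of any subgroup divides 35; the divisors of 35 are 1, 5, 7, 35.

Answer: 1, 5, 7, 35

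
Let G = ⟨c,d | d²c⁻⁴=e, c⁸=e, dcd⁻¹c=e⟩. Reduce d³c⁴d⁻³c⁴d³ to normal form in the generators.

Multiply left to right, reducing at each step:
  (d⁻¹) · c⁴ = d
  d · d⁻³ = c⁴
  (c⁴) · c⁴ = e
  e · d³ = d⁻¹

Answer: d⁻¹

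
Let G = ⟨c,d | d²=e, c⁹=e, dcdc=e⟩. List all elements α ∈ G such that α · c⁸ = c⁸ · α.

⟨c⁸⟩ ⊆ C_G(c⁸) since powers of c⁸ commute with c⁸; so |C_G(c⁸)| ≥ |⟨c⁸⟩| = 9.
By orbit–stabilizer, |C_G(c⁸)| = |G| / |conj. class of c⁸| = 18 / 2 = 9.
The 9 elements commuting with c⁸ are {e, c, c², c³, c⁴, c⁵, c⁶, c⁷, c⁸}.

Answer: {e, c, c², c³, c⁴, c⁵, c⁶, c⁷, c⁸}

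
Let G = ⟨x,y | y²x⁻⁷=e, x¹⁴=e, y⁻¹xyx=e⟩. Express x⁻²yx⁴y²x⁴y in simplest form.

Multiply left to right, reducing at each step:
  (x¹²) · y = x⁵y⁻¹
  (x⁵y⁻¹) · x⁴ = xy⁻¹
  (xy⁻¹) · y² = xy
  (xy) · x⁴ = x⁴y⁻¹
  (x⁴y⁻¹) · y = x⁴

Answer: x⁴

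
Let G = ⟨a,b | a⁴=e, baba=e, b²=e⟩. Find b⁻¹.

The order of b is 2 (smallest k with bᵏ = e), so b⁻¹ = b¹ = b.
Check: b · b → b · b = e, giving e as required.

Answer: b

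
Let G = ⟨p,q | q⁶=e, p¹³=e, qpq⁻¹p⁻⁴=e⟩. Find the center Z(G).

An element z ∈ Z(G) iff z commutes with every generator.
For example e is central: e·p = p = p·e; e·q = q = q·e.
Whereas p ∉ Z(G) since p·q = pq ≠ p⁴q = q·p.
Checking each of the 78 elements this way gives Z(G) = {e}, of order 1.

Answer: {e}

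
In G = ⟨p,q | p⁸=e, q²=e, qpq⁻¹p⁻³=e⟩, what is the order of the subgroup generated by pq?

|⟨pq⟩| equals the order of pq. Compute successive powers until reaching e:
  (pq)¹ = pq, (pq)² = p⁴, (pq)³ = p⁵q, (pq)⁴ = e.
The smallest positive k with (pq)ᵏ = e is 4, so |⟨pq⟩| = 4.

Answer: 4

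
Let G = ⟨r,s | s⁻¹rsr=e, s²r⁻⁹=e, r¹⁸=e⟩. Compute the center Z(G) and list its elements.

An element z ∈ Z(G) iff z commutes with every generator.
For example r⁹ is central: (r⁹)·r = r¹⁰ = r·(r⁹); (r⁹)·s = s⁻¹ = s·(r⁹).
Whereas r ∉ Z(G) since r·s = rs ≠ r⁸s⁻¹ = s·r.
Checking each of the 36 elements this way gives Z(G) = {e, r⁹}, of order 2.

Answer: {e, r⁹}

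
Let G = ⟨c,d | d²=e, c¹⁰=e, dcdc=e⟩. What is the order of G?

Enumerate words in the generators, reducing via the relations: the distinct elements are
  {c, d, e, cd, c², c³, c⁴, c⁵, c⁶, c⁷, c⁸, c⁹, c²d, c³d, c⁴d, c⁵d, c⁶d, c⁷d, c⁸d, c⁹d}.
No further products give new elements, so |G| = 20.

Answer: 20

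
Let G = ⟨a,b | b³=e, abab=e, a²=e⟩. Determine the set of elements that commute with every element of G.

An element z ∈ Z(G) iff z commutes with every generator.
For example e is central: e·a = a = a·e; e·b = b = b·e.
Whereas a ∉ Z(G) since a·b = ab ≠ ab² = b·a.
Checking each of the 6 elements this way gives Z(G) = {e}, of order 1.

Answer: {e}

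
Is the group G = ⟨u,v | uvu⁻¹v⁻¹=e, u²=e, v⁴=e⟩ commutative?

Each pair of generators commutes: u·v = uv = v·u. Since the generators pairwise commute, every element of G commutes with every other, so G is abelian.

Answer: Yes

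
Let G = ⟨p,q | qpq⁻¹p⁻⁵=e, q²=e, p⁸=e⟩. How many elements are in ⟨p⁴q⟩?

|⟨p⁴q⟩| equals the order of p⁴q. Compute successive powers until reaching e:
  (p⁴q)¹ = p⁴q, (p⁴q)² = e.
The smallest positive k with (p⁴q)ᵏ = e is 2, so |⟨p⁴q⟩| = 2.

Answer: 2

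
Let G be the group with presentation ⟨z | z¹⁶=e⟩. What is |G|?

G is generated by a single element, so G is cyclic. The relator gives z¹⁶ = e and no smaller power is forced to be e, so the 16 powers {e, z, z², z³, z⁴, z⁵, z⁶, z⁷, z⁸, z⁹, z¹², z¹³, z¹¹, z¹⁰, z¹⁴, z¹⁵} are distinct. Hence |G| = 16.

Answer: 16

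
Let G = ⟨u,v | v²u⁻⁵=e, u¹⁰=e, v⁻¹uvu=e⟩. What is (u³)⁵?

Compute successive powers of (u³), reducing at each step:
  (u³)²: (u³) · u³ = u⁶
  (u³)³: (u⁶) · u³ = u⁹
  (u³)⁴: (u⁹) · u³ = u²
  (u³)⁵: (u²) · u³ = u⁵

Answer: u⁵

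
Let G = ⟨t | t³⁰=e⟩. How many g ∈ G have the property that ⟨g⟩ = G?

G is cyclic of order 30. An element generates G iff its order is 30, and a cyclic group of order 30 has exactly φ(30) = 8 such elements.

Answer: 8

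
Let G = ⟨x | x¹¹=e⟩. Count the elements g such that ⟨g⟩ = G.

G is cyclic of order 11. An element generates G iff its order is 11, and a cyclic group of order 11 has exactly φ(11) = 10 such elements.

Answer: 10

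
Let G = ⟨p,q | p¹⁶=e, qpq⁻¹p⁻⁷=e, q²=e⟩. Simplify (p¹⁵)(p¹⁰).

Compute (p¹⁵) · (p¹⁰) by multiplying left to right and reducing via the relations at each step:
  (p¹⁵) · p¹⁰ = p⁹

Answer: p⁹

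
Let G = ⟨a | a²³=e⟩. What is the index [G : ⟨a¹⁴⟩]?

First find ord(a¹⁴) by computing successive powers:
  (a¹⁴)¹ = a¹⁴, (a¹⁴)² = a⁵, (a¹⁴)³ = a¹⁹, (a¹⁴)⁴ = a¹⁰, (a¹⁴)⁵ = a, (a¹⁴)⁶ = a¹⁵, (a¹⁴)⁷ = a⁶, (a¹⁴)⁸ = a²⁰, (a¹⁴)⁹ = a¹¹, (a¹⁴)¹⁰ = a², (a¹⁴)¹¹ = a¹⁶, (a¹⁴)¹² = a⁷, (a¹⁴)¹³ = a²¹, (a¹⁴)¹⁴ = a¹², (a¹⁴)¹⁵ = a³, (a¹⁴)¹⁶ = a¹⁷, (a¹⁴)¹⁷ = a⁸, (a¹⁴)¹⁸ = a²², (a¹⁴)¹⁹ = a¹³, (a¹⁴)²⁰ = a⁴, (a¹⁴)²¹ = a¹⁸, (a¹⁴)²² = a⁹, (a¹⁴)²³ = e.
So |⟨a¹⁴⟩| = ord(a¹⁴) = 23. With |G| = 23, by Lagrange [G : ⟨a¹⁴⟩] = 23/23 = 1.

Answer: 1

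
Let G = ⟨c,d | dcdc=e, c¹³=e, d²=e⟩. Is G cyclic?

Every cyclic group is abelian. But c·d = cd while d·c = c¹²d, so c·d ≠ d·c and G is not abelian. Hence G is not cyclic.

Answer: No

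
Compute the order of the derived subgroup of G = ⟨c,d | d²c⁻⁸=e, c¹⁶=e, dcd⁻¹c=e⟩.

G' = [G, G] is generated by all commutators. The generator-pair commutators are: [c, d] = c².
The subgroup they normally generate is {e, c², c⁴, c⁶, c⁸, c¹⁰, c¹², c¹⁴}, of order 8.
Check: |G/G'| = 32/8 = 4 is the order of the abelianisation.

Answer: 8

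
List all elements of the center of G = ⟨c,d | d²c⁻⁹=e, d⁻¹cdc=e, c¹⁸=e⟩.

An element z ∈ Z(G) iff z commutes with every generator.
For example c⁹ is central: (c⁹)·c = c¹⁰ = c·(c⁹); (c⁹)·d = d⁻¹ = d·(c⁹).
Whereas c ∉ Z(G) since c·d = cd ≠ c⁸d⁻¹ = d·c.
Checking each of the 36 elements this way gives Z(G) = {e, c⁹}, of order 2.

Answer: {e, c⁹}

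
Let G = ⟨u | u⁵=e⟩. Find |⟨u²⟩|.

|⟨u²⟩| equals the order of u². Compute successive powers until reaching e:
  (u²)¹ = u², (u²)² = u⁴, (u²)³ = u, (u²)⁴ = u³, (u²)⁵ = e.
The smallest positive k with (u²)ᵏ = e is 5, so |⟨u²⟩| = 5.

Answer: 5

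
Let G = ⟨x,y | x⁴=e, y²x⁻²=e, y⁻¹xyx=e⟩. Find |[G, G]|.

G' = [G, G] is generated by all commutators. The generator-pair commutators are: [x, y] = x².
The subgroup they normally generate is {e, x²}, of order 2.
Check: |G/G'| = 8/2 = 4 is the order of the abelianisation.

Answer: 2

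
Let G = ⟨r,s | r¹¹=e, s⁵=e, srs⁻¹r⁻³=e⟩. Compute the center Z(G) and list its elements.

An element z ∈ Z(G) iff z commutes with every generator.
For example e is central: e·r = r = r·e; e·s = s = s·e.
Whereas r ∉ Z(G) since r·s = rs ≠ r³s = s·r.
Checking each of the 55 elements this way gives Z(G) = {e}, of order 1.

Answer: {e}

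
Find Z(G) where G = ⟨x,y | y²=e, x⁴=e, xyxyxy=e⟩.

An element z ∈ Z(G) iff z commutes with every generator.
For example e is central: e·x = x = x·e; e·y = y = y·e.
Whereas x ∉ Z(G) since x·y = xy ≠ yx = y·x.
Checking each of the 24 elements this way gives Z(G) = {e}, of order 1.

Answer: {e}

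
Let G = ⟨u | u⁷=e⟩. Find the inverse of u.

The order of u is 7 (smallest k with uᵏ = e), so u⁻¹ = u⁶ = u⁶.
Check: u · (u⁶) → u · u⁶ = e, giving e as required.

Answer: u⁶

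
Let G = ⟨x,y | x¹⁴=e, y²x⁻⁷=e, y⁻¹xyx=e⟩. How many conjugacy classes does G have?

The conjugacy classes (representative and size) are:
  [e] (size 1), [x¹³] (size 2), [x¹²] (size 2), [x¹¹] (size 2), [x⁴] (size 2), [x⁵] (size 2), [x⁸] (size 2), [x⁷] (size 1), [x⁵y⁻¹] (size 7), [x⁵y] (size 7).
Class equation: 1 + 2 + 2 + 2 + 2 + 2 + 2 + 1 + 7 + 7 = 28 = |G|. So G has 10 conjugacy classes.

Answer: 10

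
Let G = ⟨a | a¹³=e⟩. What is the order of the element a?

Compute successive powers until reaching e:
  a¹ = a, a² = a², a³ = a³, a⁴ = a⁴, a⁵ = a⁵, a⁶ = a⁶, a⁷ = a⁷, a⁸ = a⁸, a⁹ = a⁹, a¹⁰ = a¹⁰, a¹¹ = a¹¹, a¹² = a¹², a¹³ = e.
The smallest positive k with aᵏ = e is 13.

Answer: 13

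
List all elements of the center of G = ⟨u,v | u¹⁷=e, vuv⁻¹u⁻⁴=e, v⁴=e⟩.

An element z ∈ Z(G) iff z commutes with every generator.
For example e is central: e·u = u = u·e; e·v = v = v·e.
Whereas u ∉ Z(G) since u·v = uv ≠ u⁴v = v·u.
Checking each of the 68 elements this way gives Z(G) = {e}, of order 1.

Answer: {e}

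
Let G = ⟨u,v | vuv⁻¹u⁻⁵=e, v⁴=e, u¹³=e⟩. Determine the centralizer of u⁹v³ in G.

⟨u⁹v³⟩ ⊆ C_G(u⁹v³) since powers of u⁹v³ commute with u⁹v³; so |C_G(u⁹v³)| ≥ |⟨u⁹v³⟩| = 4.
By orbit–stabilizer, |C_G(u⁹v³)| = |G| / |conj. class of u⁹v³| = 52 / 13 = 4.
The 4 elements commuting with u⁹v³ are {e, u⁷v, u³v², u⁹v³}.

Answer: {e, u⁷v, u³v², u⁹v³}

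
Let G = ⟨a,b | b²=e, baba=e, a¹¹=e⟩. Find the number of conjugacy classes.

The conjugacy classes (representative and size) are:
  [e] (size 1), [a¹⁰] (size 2), [a²] (size 2), [a³] (size 2), [a⁷] (size 2), [a⁶] (size 2), [a²b] (size 11).
Class equation: 1 + 2 + 2 + 2 + 2 + 2 + 11 = 22 = |G|. So G has 7 conjugacy classes.

Answer: 7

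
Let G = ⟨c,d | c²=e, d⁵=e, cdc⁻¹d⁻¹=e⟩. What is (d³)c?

Compute (d³) · c by multiplying left to right and reducing via the relations at each step:
  (d³) · c = cd³

Answer: cd³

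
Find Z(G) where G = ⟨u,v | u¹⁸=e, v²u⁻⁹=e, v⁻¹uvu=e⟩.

An element z ∈ Z(G) iff z commutes with every generator.
For example u⁹ is central: (u⁹)·u = u¹⁰ = u·(u⁹); (u⁹)·v = v⁻¹ = v·(u⁹).
Whereas u ∉ Z(G) since u·v = uv ≠ u⁸v⁻¹ = v·u.
Checking each of the 36 elements this way gives Z(G) = {e, u⁹}, of order 2.

Answer: {e, u⁹}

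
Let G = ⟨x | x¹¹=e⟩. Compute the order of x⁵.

Compute successive powers until reaching e:
  (x⁵)¹ = x⁵, (x⁵)² = x¹⁰, (x⁵)³ = x⁴, (x⁵)⁴ = x⁹, (x⁵)⁵ = x³, (x⁵)⁶ = x⁸, (x⁵)⁷ = x², (x⁵)⁸ = x⁷, (x⁵)⁹ = x, (x⁵)¹⁰ = x⁶, (x⁵)¹¹ = e.
The smallest positive k with (x⁵)ᵏ = e is 11.

Answer: 11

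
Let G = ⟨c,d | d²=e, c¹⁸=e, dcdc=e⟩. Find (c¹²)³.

Compute successive powers of (c¹²), reducing at each step:
  (c¹²)²: (c¹²) · c¹² = c⁶
  (c¹²)³: (c⁶) · c¹² = e

Answer: e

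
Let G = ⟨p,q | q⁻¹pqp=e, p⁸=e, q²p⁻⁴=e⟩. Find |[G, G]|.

G' = [G, G] is generated by all commutators. The generator-pair commutators are: [p, q] = p².
The subgroup they normally generate is {e, p², p⁴, p⁶}, of order 4.
Check: |G/G'| = 16/4 = 4 is the order of the abelianisation.

Answer: 4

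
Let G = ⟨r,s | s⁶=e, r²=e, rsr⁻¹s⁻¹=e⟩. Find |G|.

Enumerate words in the generators, reducing via the relations: the distinct elements are
  {e, r, s, rs, s², s³, s⁴, s⁵, rs², rs³, rs⁴, rs⁵}.
No further products give new elements, so |G| = 12.

Answer: 12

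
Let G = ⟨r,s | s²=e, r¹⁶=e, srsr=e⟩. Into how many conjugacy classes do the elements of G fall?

The conjugacy classes (representative and size) are:
  [e] (size 1), [r¹⁵] (size 2), [r²] (size 2), [r³] (size 2), [r¹²] (size 2), [r⁵] (size 2), [r⁶] (size 2), [r⁷] (size 2), [r⁸] (size 1), [r²s] (size 8), [r¹⁵s] (size 8).
Class equation: 1 + 2 + 2 + 2 + 2 + 2 + 2 + 2 + 1 + 8 + 8 = 32 = |G|. So G has 11 conjugacy classes.

Answer: 11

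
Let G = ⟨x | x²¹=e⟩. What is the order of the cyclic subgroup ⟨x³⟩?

|⟨x³⟩| equals the order of x³. Compute successive powers until reaching e:
  (x³)¹ = x³, (x³)² = x⁶, (x³)³ = x⁹, (x³)⁴ = x¹², (x³)⁵ = x¹⁵, (x³)⁶ = x¹⁸, (x³)⁷ = e.
The smallest positive k with (x³)ᵏ = e is 7, so |⟨x³⟩| = 7.

Answer: 7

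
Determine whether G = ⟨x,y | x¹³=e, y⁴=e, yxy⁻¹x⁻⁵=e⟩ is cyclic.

Every cyclic group is abelian. But x·y = xy while y·x = x⁵y, so x·y ≠ y·x and G is not abelian. Hence G is not cyclic.

Answer: No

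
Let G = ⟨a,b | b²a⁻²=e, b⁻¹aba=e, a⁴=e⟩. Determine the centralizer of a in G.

⟨a⟩ ⊆ C_G(a) since powers of a commute with a; so |C_G(a)| ≥ |⟨a⟩| = 4.
By orbit–stabilizer, |C_G(a)| = |G| / |conj. class of a| = 8 / 2 = 4.
The 4 elements commuting with a are {e, a, a², a³}.

Answer: {e, a, a², a³}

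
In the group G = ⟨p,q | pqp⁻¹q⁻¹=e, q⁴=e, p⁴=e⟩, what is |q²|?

Compute successive powers until reaching e:
  (q²)¹ = q², (q²)² = e.
The smallest positive k with (q²)ᵏ = e is 2.

Answer: 2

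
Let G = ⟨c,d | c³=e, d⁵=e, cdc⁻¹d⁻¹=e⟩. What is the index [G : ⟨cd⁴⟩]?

First find ord(cd⁴) by computing successive powers:
  (cd⁴)¹ = cd⁴, (cd⁴)² = c²d³, (cd⁴)³ = d², (cd⁴)⁴ = cd, (cd⁴)⁵ = c², (cd⁴)⁶ = d⁴, (cd⁴)⁷ = cd³, (cd⁴)⁸ = c²d², (cd⁴)⁹ = d, (cd⁴)¹⁰ = c, (cd⁴)¹¹ = c²d⁴, (cd⁴)¹² = d³, (cd⁴)¹³ = cd², (cd⁴)¹⁴ = c²d, (cd⁴)¹⁵ = e.
So |⟨cd⁴⟩| = ord(cd⁴) = 15. With |G| = 15, by Lagrange [G : ⟨cd⁴⟩] = 15/15 = 1.

Answer: 1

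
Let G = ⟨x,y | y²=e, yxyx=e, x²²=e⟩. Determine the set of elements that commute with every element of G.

An element z ∈ Z(G) iff z commutes with every generator.
For example x¹¹ is central: (x¹¹)·x = x¹² = x·(x¹¹); (x¹¹)·y = x¹¹y = y·(x¹¹).
Whereas x ∉ Z(G) since x·y = xy ≠ x²¹y = y·x.
Checking each of the 44 elements this way gives Z(G) = {e, x¹¹}, of order 2.

Answer: {e, x¹¹}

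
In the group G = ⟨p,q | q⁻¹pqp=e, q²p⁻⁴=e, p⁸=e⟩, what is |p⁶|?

Compute successive powers until reaching e:
  (p⁶)¹ = p⁶, (p⁶)² = p⁴, (p⁶)³ = p², (p⁶)⁴ = e.
The smallest positive k with (p⁶)ᵏ = e is 4.

Answer: 4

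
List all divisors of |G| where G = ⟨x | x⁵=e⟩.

|G| = 5 = 5. By Lagrange's theorem the order of any subgroup divides 5; the divisors of 5 are 1, 5.

Answer: 1, 5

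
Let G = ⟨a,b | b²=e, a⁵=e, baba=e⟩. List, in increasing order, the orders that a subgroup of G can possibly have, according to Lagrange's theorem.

|G| = 10 = 2 · 5. By Lagrange's theorem the order of any subgroup divides 10; the divisors of 10 are 1, 2, 5, 10.

Answer: 1, 2, 5, 10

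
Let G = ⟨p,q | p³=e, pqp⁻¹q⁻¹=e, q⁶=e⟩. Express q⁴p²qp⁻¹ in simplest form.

Multiply left to right, reducing at each step:
  (q⁴) · p² = p²q⁴
  (p²q⁴) · q = p²q⁵
  (p²q⁵) · p⁻¹ = pq⁵

Answer: pq⁵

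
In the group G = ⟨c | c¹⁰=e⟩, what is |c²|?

Compute successive powers until reaching e:
  (c²)¹ = c², (c²)² = c⁴, (c²)³ = c⁶, (c²)⁴ = c⁸, (c²)⁵ = e.
The smallest positive k with (c²)ᵏ = e is 5.

Answer: 5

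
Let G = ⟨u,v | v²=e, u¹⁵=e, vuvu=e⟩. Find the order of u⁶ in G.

Compute successive powers until reaching e:
  (u⁶)¹ = u⁶, (u⁶)² = u¹², (u⁶)³ = u³, (u⁶)⁴ = u⁹, (u⁶)⁵ = e.
The smallest positive k with (u⁶)ᵏ = e is 5.

Answer: 5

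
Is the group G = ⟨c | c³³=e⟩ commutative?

G has a single generator, so G is cyclic and hence abelian.

Answer: Yes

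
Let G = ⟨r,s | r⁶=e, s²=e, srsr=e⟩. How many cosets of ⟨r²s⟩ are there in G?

First find ord(r²s) by computing successive powers:
  (r²s)¹ = r²s, (r²s)² = e.
So |⟨r²s⟩| = ord(r²s) = 2. With |G| = 12, by Lagrange [G : ⟨r²s⟩] = 12/2 = 6.

Answer: 6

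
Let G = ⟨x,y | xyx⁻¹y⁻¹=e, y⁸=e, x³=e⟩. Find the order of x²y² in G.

Compute successive powers until reaching e:
  (x²y²)¹ = x²y², (x²y²)² = xy⁴, (x²y²)³ = y⁶, (x²y²)⁴ = x², (x²y²)⁵ = xy², (x²y²)⁶ = y⁴, (x²y²)⁷ = x²y⁶, (x²y²)⁸ = x, (x²y²)⁹ = y², (x²y²)¹⁰ = x²y⁴, (x²y²)¹¹ = xy⁶, (x²y²)¹² = e.
The smallest positive k with (x²y²)ᵏ = e is 12.

Answer: 12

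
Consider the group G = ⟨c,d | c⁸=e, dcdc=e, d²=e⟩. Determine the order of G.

Enumerate words in the generators, reducing via the relations: the distinct elements are
  {c, d, e, cd, c², c³, c⁴, c⁵, c⁶, c⁷, c²d, c³d, c⁴d, c⁵d, c⁶d, c⁷d}.
No further products give new elements, so |G| = 16.

Answer: 16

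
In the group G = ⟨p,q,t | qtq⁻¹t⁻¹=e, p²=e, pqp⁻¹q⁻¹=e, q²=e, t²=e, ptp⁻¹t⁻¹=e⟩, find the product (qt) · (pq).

Compute (qt) · (pq) by multiplying left to right and reducing via the relations at each step:
  (qt) · p = pqt
  (pqt) · q = pt

Answer: pt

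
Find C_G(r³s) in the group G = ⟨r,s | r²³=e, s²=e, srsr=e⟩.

⟨r³s⟩ ⊆ C_G(r³s) since powers of r³s commute with r³s; so |C_G(r³s)| ≥ |⟨r³s⟩| = 2.
By orbit–stabilizer, |C_G(r³s)| = |G| / |conj. class of r³s| = 46 / 23 = 2.
The 2 elements commuting with r³s are {e, r³s}.

Answer: {e, r³s}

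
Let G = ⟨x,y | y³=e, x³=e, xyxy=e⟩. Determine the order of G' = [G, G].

G' = [G, G] is generated by all commutators. The generator-pair commutators are: [x, y] = xy²x.
The subgroup they normally generate is {e, xy, x²y², xy²x}, of order 4.
Check: |G/G'| = 12/4 = 3 is the order of the abelianisation.

Answer: 4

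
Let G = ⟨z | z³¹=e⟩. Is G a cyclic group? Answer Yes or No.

|G| = 31. The element z has order 31 (its powers give 31 distinct elements), so ⟨z⟩ = G and G is cyclic.

Answer: Yes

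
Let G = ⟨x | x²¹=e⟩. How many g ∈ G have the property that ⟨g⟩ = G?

G is cyclic of order 21. An element generates G iff its order is 21, and a cyclic group of order 21 has exactly φ(21) = 12 such elements.

Answer: 12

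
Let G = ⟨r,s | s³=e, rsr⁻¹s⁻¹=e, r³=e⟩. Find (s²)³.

Compute successive powers of (s²), reducing at each step:
  (s²)²: (s²) · s² = s
  (s²)³: s · s² = e

Answer: e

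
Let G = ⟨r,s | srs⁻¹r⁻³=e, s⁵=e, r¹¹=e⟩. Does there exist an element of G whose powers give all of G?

Every cyclic group is abelian. But r·s = rs while s·r = r³s, so r·s ≠ s·r and G is not abelian. Hence G is not cyclic.

Answer: No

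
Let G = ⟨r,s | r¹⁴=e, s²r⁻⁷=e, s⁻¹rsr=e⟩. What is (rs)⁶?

Compute successive powers of (rs), reducing at each step:
  (rs)²: (rs) · r = s;   s · s = r⁷
  (rs)³: (r⁷) · r = r⁸;   (r⁸) · s = rs⁻¹
  (rs)⁴: (rs⁻¹) · r = s⁻¹;   (s⁻¹) · s = e
  (rs)⁵: e · r = r;   r · s = rs
  (rs)⁶: (rs) · r = s;   s · s = r⁷

Answer: r⁷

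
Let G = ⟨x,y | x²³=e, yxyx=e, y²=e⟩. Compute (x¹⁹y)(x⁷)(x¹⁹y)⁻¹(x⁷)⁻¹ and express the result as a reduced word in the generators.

[(x¹⁹y), (x⁷)] = (x¹⁹y)·(x⁷)·(x¹⁹y)⁻¹·(x⁷)⁻¹.
  (x¹⁹y) · (x⁷) = x¹²y
  (x¹²y) · (x¹⁹y) = x¹⁶
  (x¹⁶) · (x¹⁶) = x⁹

Answer: x⁹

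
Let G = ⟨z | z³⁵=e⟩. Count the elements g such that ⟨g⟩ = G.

G is cyclic of order 35. An element generates G iff its order is 35, and a cyclic group of order 35 has exactly φ(35) = 24 such elements.

Answer: 24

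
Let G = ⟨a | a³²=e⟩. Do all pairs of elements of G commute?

G has a single generator, so G is cyclic and hence abelian.

Answer: Yes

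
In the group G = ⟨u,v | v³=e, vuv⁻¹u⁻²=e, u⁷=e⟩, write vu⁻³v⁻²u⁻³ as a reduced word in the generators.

Multiply left to right, reducing at each step:
  v · u⁻³ = uv
  (uv) · v⁻² = uv²
  (uv²) · u⁻³ = u³v²

Answer: u³v²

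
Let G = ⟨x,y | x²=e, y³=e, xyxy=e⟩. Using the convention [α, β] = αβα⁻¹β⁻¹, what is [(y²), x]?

[(y²), x] = (y²)·x·(y²)⁻¹·x⁻¹.
  (y²) · x = xy
  (xy) · y = xy²
  (xy²) · x = y

Answer: y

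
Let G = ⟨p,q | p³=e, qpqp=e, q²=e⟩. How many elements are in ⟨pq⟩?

|⟨pq⟩| equals the order of pq. Compute successive powers until reaching e:
  (pq)¹ = pq, (pq)² = e.
The smallest positive k with (pq)ᵏ = e is 2, so |⟨pq⟩| = 2.

Answer: 2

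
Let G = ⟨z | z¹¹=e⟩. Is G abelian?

G has a single generator, so G is cyclic and hence abelian.

Answer: Yes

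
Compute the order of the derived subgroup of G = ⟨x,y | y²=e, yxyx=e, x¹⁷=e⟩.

G' = [G, G] is generated by all commutators. The generator-pair commutators are: [x, y] = x².
The subgroup they normally generate is {e, x, x², x³, x⁴, x⁵, x⁶, x⁷, x⁸, x⁹, x¹⁰, x¹¹, x¹², x¹³, x¹⁴, x¹⁵, x¹⁶}, of order 17.
Check: |G/G'| = 34/17 = 2 is the order of the abelianisation.

Answer: 17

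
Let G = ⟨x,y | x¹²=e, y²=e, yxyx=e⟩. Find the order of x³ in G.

Compute successive powers until reaching e:
  (x³)¹ = x³, (x³)² = x⁶, (x³)³ = x⁹, (x³)⁴ = e.
The smallest positive k with (x³)ᵏ = e is 4.

Answer: 4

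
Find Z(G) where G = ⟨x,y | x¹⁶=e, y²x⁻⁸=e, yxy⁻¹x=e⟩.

An element z ∈ Z(G) iff z commutes with every generator.
For example x⁸ is central: (x⁸)·x = x⁹ = x·(x⁸); (x⁸)·y = y⁻¹ = y·(x⁸).
Whereas x ∉ Z(G) since x·y = xy ≠ x⁷y⁻¹ = y·x.
Checking each of the 32 elements this way gives Z(G) = {e, x⁸}, of order 2.

Answer: {e, x⁸}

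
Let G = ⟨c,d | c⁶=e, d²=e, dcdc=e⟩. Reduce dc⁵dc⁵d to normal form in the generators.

Multiply left to right, reducing at each step:
  d · c⁵ = cd
  (cd) · d = c
  c · c⁵ = e
  e · d = d

Answer: d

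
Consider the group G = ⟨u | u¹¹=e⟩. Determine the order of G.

G is generated by a single element, so G is cyclic. The relator gives u¹¹ = e and no smaller power is forced to be e, so the 11 powers {e, u, u², u³, u⁴, u⁵, u⁶, u⁷, u⁸, u⁹, u¹⁰} are distinct. Hence |G| = 11.

Answer: 11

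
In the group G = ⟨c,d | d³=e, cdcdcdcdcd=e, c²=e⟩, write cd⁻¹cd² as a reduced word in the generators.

Multiply left to right, reducing at each step:
  c · d⁻¹ = cd²
  (cd²) · c = cd²c
  (cd²c) · d² = cd²cd²

Answer: cd²cd²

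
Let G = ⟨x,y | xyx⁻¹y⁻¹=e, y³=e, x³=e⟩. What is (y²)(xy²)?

Compute (y²) · (xy²) by multiplying left to right and reducing via the relations at each step:
  (y²) · x = xy²
  (xy²) · y² = xy

Answer: xy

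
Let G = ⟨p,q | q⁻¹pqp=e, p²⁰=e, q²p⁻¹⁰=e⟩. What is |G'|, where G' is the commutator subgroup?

G' = [G, G] is generated by all commutators. The generator-pair commutators are: [p, q] = p².
The subgroup they normally generate is {e, p², p⁴, p⁶, p⁸, p¹⁰, p¹², p¹⁴, p¹⁶, p¹⁸}, of order 10.
Check: |G/G'| = 40/10 = 4 is the order of the abelianisation.

Answer: 10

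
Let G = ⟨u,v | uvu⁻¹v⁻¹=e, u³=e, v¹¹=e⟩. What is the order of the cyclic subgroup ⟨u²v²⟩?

|⟨u²v²⟩| equals the order of u²v². Compute successive powers until reaching e:
  (u²v²)¹ = u²v², (u²v²)² = uv⁴, (u²v²)³ = v⁶, (u²v²)⁴ = u²v⁸, (u²v²)⁵ = uv¹⁰, (u²v²)⁶ = v, (u²v²)⁷ = u²v³, (u²v²)⁸ = uv⁵, (u²v²)⁹ = v⁷, (u²v²)¹⁰ = u²v⁹, (u²v²)¹¹ = u, (u²v²)¹² = v², (u²v²)¹³ = u²v⁴, (u²v²)¹⁴ = uv⁶, (u²v²)¹⁵ = v⁸, (u²v²)¹⁶ = u²v¹⁰, (u²v²)¹⁷ = uv, (u²v²)¹⁸ = v³, (u²v²)¹⁹ = u²v⁵, (u²v²)²⁰ = uv⁷, (u²v²)²¹ = v⁹, (u²v²)²² = u², (u²v²)²³ = uv², (u²v²)²⁴ = v⁴, (u²v²)²⁵ = u²v⁶, (u²v²)²⁶ = uv⁸, (u²v²)²⁷ = v¹⁰, (u²v²)²⁸ = u²v, (u²v²)²⁹ = uv³, (u²v²)³⁰ = v⁵, (u²v²)³¹ = u²v⁷, (u²v²)³² = uv⁹, (u²v²)³³ = e.
The smallest positive k with (u²v²)ᵏ = e is 33, so |⟨u²v²⟩| = 33.

Answer: 33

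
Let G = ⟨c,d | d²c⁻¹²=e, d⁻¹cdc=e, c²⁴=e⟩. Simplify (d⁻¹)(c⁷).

Compute (d⁻¹) · (c⁷) by multiplying left to right and reducing via the relations at each step:
  (d⁻¹) · c⁷ = c⁵d

Answer: c⁵d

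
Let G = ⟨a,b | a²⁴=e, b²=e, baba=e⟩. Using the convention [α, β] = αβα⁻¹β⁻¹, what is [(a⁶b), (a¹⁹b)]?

[(a⁶b), (a¹⁹b)] = (a⁶b)·(a¹⁹b)·(a⁶b)⁻¹·(a¹⁹b)⁻¹.
  (a⁶b) · (a¹⁹b) = a¹¹
  (a¹¹) · (a⁶b) = a¹⁷b
  (a¹⁷b) · (a¹⁹b) = a²²

Answer: a²²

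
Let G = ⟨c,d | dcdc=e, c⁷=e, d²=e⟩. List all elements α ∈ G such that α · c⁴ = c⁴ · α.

⟨c⁴⟩ ⊆ C_G(c⁴) since powers of c⁴ commute with c⁴; so |C_G(c⁴)| ≥ |⟨c⁴⟩| = 7.
By orbit–stabilizer, |C_G(c⁴)| = |G| / |conj. class of c⁴| = 14 / 2 = 7.
The 7 elements commuting with c⁴ are {e, c, c², c³, c⁴, c⁵, c⁶}.

Answer: {e, c, c², c³, c⁴, c⁵, c⁶}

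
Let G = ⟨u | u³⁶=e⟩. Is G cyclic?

|G| = 36. The element u has order 36 (its powers give 36 distinct elements), so ⟨u⟩ = G and G is cyclic.

Answer: Yes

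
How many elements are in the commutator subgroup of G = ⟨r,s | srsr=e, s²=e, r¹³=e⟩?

G' = [G, G] is generated by all commutators. The generator-pair commutators are: [r, s] = r².
The subgroup they normally generate is {e, r, r², r³, r⁴, r⁵, r⁶, r⁷, r⁸, r⁹, r¹⁰, r¹¹, r¹²}, of order 13.
Check: |G/G'| = 26/13 = 2 is the order of the abelianisation.

Answer: 13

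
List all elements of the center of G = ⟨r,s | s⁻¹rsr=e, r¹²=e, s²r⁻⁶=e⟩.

An element z ∈ Z(G) iff z commutes with every generator.
For example r⁶ is central: (r⁶)·r = r⁷ = r·(r⁶); (r⁶)·s = s⁻¹ = s·(r⁶).
Whereas r ∉ Z(G) since r·s = rs ≠ r⁵s⁻¹ = s·r.
Checking each of the 24 elements this way gives Z(G) = {e, r⁶}, of order 2.

Answer: {e, r⁶}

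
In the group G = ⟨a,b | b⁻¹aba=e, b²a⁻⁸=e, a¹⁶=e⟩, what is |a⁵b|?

Compute successive powers until reaching e:
  (a⁵b)¹ = a⁵b, (a⁵b)² = a⁸, (a⁵b)³ = a⁵b⁻¹, (a⁵b)⁴ = e.
The smallest positive k with (a⁵b)ᵏ = e is 4.

Answer: 4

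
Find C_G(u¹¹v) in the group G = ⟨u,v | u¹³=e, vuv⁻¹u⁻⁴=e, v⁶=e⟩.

⟨u¹¹v⟩ ⊆ C_G(u¹¹v) since powers of u¹¹v commute with u¹¹v; so |C_G(u¹¹v)| ≥ |⟨u¹¹v⟩| = 6.
By orbit–stabilizer, |C_G(u¹¹v)| = |G| / |conj. class of u¹¹v| = 78 / 13 = 6.
The 6 elements commuting with u¹¹v are {e, u³v², u⁷v⁵, u¹¹v, u¹⁰v³, u¹²v⁴}.

Answer: {e, u³v², u⁷v⁵, u¹¹v, u¹⁰v³, u¹²v⁴}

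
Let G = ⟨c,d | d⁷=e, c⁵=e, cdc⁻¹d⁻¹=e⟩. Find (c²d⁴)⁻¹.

The order of (c²d⁴) is 35 (smallest k with (c²d⁴)ᵏ = e), so (c²d⁴)⁻¹ = (c²d⁴)³⁴ = c³d³.
Check: (c²d⁴) · (c³d³) → (c²d⁴) · c³ = d⁴;   (d⁴) · d³ = e, giving e as required.

Answer: c³d³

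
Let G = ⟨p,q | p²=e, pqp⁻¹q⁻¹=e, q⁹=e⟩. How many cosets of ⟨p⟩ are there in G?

First find ord(p) by computing successive powers:
  p¹ = p, p² = e.
So |⟨p⟩| = ord(p) = 2. With |G| = 18, by Lagrange [G : ⟨p⟩] = 18/2 = 9.

Answer: 9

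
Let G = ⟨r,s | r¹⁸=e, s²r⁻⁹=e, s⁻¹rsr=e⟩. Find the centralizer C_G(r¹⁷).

⟨r¹⁷⟩ ⊆ C_G(r¹⁷) since powers of r¹⁷ commute with r¹⁷; so |C_G(r¹⁷)| ≥ |⟨r¹⁷⟩| = 18.
By orbit–stabilizer, |C_G(r¹⁷)| = |G| / |conj. class of r¹⁷| = 36 / 2 = 18.
The 18 elements commuting with r¹⁷ are {e, r, r², r³, r⁴, r⁵, r⁶, r⁷, r⁸, r⁹, r¹⁰, r¹¹, r¹², r¹³, r¹⁴, r¹⁵, r¹⁶, r¹⁷}.

Answer: {e, r, r², r³, r⁴, r⁵, r⁶, r⁷, r⁸, r⁹, r¹⁰, r¹¹, r¹², r¹³, r¹⁴, r¹⁵, r¹⁶, r¹⁷}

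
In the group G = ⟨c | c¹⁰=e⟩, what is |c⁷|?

Compute successive powers until reaching e:
  (c⁷)¹ = c⁷, (c⁷)² = c⁴, (c⁷)³ = c, (c⁷)⁴ = c⁸, (c⁷)⁵ = c⁵, (c⁷)⁶ = c², (c⁷)⁷ = c⁹, (c⁷)⁸ = c⁶, (c⁷)⁹ = c³, (c⁷)¹⁰ = e.
The smallest positive k with (c⁷)ᵏ = e is 10.

Answer: 10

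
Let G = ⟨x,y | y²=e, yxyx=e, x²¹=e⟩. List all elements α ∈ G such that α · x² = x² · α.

⟨x²⟩ ⊆ C_G(x²) since powers of x² commute with x²; so |C_G(x²)| ≥ |⟨x²⟩| = 21.
By orbit–stabilizer, |C_G(x²)| = |G| / |conj. class of x²| = 42 / 2 = 21.
The 21 elements commuting with x² are {e, x, x², x³, x⁴, x⁵, x⁶, x⁷, x⁸, x⁹, x¹⁰, x¹¹, x¹², x¹³, x¹⁴, x¹⁵, x¹⁶, x¹⁷, x¹⁸, x¹⁹, x²⁰}.

Answer: {e, x, x², x³, x⁴, x⁵, x⁶, x⁷, x⁸, x⁹, x¹⁰, x¹¹, x¹², x¹³, x¹⁴, x¹⁵, x¹⁶, x¹⁷, x¹⁸, x¹⁹, x²⁰}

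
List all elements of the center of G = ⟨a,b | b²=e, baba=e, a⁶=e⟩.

An element z ∈ Z(G) iff z commutes with every generator.
For example a³ is central: (a³)·a = a⁴ = a·(a³); (a³)·b = a³b = b·(a³).
Whereas a ∉ Z(G) since a·b = ab ≠ a⁵b = b·a.
Checking each of the 12 elements this way gives Z(G) = {e, a³}, of order 2.

Answer: {e, a³}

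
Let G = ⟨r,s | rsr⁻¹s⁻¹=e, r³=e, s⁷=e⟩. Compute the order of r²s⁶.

Compute successive powers until reaching e:
  (r²s⁶)¹ = r²s⁶, (r²s⁶)² = rs⁵, (r²s⁶)³ = s⁴, (r²s⁶)⁴ = r²s³, (r²s⁶)⁵ = rs², (r²s⁶)⁶ = s, (r²s⁶)⁷ = r², (r²s⁶)⁸ = rs⁶, (r²s⁶)⁹ = s⁵, (r²s⁶)¹⁰ = r²s⁴, (r²s⁶)¹¹ = rs³, (r²s⁶)¹² = s², (r²s⁶)¹³ = r²s, (r²s⁶)¹⁴ = r, (r²s⁶)¹⁵ = s⁶, (r²s⁶)¹⁶ = r²s⁵, (r²s⁶)¹⁷ = rs⁴, (r²s⁶)¹⁸ = s³, (r²s⁶)¹⁹ = r²s², (r²s⁶)²⁰ = rs, (r²s⁶)²¹ = e.
The smallest positive k with (r²s⁶)ᵏ = e is 21.

Answer: 21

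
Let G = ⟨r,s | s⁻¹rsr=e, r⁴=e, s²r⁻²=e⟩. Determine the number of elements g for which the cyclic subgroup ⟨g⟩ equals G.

⟨g⟩ = G would require ord(g) = |G| = 8, but the maximum element order in G is 4 < 8. So G is not cyclic and no single element generates it: the count is 0.

Answer: 0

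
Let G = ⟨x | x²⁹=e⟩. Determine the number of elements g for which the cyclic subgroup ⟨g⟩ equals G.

G is cyclic of order 29. An element generates G iff its order is 29, and a cyclic group of order 29 has exactly φ(29) = 28 such elements.

Answer: 28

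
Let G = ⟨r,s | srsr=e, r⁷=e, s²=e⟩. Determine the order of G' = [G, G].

G' = [G, G] is generated by all commutators. The generator-pair commutators are: [r, s] = r².
The subgroup they normally generate is {e, r, r², r³, r⁴, r⁵, r⁶}, of order 7.
Check: |G/G'| = 14/7 = 2 is the order of the abelianisation.

Answer: 7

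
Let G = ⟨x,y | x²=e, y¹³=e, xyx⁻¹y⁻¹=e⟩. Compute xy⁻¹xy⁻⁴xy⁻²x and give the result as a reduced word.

Multiply left to right, reducing at each step:
  x · y⁻¹ = xy¹²
  (xy¹²) · x = y¹²
  (y¹²) · y⁻⁴ = y⁸
  (y⁸) · x = xy⁸
  (xy⁸) · y⁻² = xy⁶
  (xy⁶) · x = y⁶

Answer: y⁶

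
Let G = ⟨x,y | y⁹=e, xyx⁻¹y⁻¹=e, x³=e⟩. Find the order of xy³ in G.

Compute successive powers until reaching e:
  (xy³)¹ = xy³, (xy³)² = x²y⁶, (xy³)³ = e.
The smallest positive k with (xy³)ᵏ = e is 3.

Answer: 3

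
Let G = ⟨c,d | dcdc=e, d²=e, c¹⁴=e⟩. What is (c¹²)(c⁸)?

Compute (c¹²) · (c⁸) by multiplying left to right and reducing via the relations at each step:
  (c¹²) · c⁸ = c⁶

Answer: c⁶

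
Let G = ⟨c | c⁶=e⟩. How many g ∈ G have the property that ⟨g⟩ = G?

G is cyclic of order 6. An element generates G iff its order is 6, and a cyclic group of order 6 has exactly φ(6) = 2 such elements.

Answer: 2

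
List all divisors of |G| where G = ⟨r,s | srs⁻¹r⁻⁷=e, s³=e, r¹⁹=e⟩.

|G| = 57 = 3 · 19. By Lagrange's theorem the order of any subgroup divides 57; the divisors of 57 are 1, 3, 19, 57.

Answer: 1, 3, 19, 57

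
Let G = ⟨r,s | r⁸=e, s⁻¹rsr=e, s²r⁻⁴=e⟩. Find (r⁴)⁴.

Compute successive powers of (r⁴), reducing at each step:
  (r⁴)²: (r⁴) · r⁴ = e
  (r⁴)³: e · r⁴ = r⁴
  (r⁴)⁴: (r⁴) · r⁴ = e

Answer: e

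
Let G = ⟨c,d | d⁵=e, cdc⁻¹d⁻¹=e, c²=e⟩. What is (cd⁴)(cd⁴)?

Compute (cd⁴) · (cd⁴) by multiplying left to right and reducing via the relations at each step:
  (cd⁴) · c = d⁴
  (d⁴) · d⁴ = d³

Answer: d³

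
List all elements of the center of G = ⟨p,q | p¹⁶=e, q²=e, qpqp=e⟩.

An element z ∈ Z(G) iff z commutes with every generator.
For example p⁸ is central: (p⁸)·p = p⁹ = p·(p⁸); (p⁸)·q = p⁸q = q·(p⁸).
Whereas p ∉ Z(G) since p·q = pq ≠ p¹⁵q = q·p.
Checking each of the 32 elements this way gives Z(G) = {e, p⁸}, of order 2.

Answer: {e, p⁸}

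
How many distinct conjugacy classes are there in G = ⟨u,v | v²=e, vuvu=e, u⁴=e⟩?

The conjugacy classes (representative and size) are:
  [e] (size 1), [u] (size 2), [u²] (size 1), [u²v] (size 2), [u³v] (size 2).
Class equation: 1 + 2 + 1 + 2 + 2 = 8 = |G|. So G has 5 conjugacy classes.

Answer: 5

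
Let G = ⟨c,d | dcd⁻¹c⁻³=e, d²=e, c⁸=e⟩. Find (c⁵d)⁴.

Compute successive powers of (c⁵d), reducing at each step:
  (c⁵d)²: (c⁵d) · c⁵ = c⁴d;   (c⁴d) · d = c⁴
  (c⁵d)³: (c⁴) · c⁵ = c;   c · d = cd
  (c⁵d)⁴: (cd) · c⁵ = d;   d · d = e

Answer: e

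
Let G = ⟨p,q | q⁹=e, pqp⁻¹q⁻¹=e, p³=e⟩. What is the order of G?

Enumerate words in the generators, reducing via the relations: the distinct elements are
  {e, p, q, pq, p², q², q³, q⁴, q⁵, q⁶, q⁷, q⁸, pq², pq³, pq⁴, pq⁵, pq⁶, pq⁷, pq⁸, p²q, p²q², p²q³, p²q⁴, p²q⁵, p²q⁶, p²q⁷, p²q⁸}.
No further products give new elements, so |G| = 27.

Answer: 27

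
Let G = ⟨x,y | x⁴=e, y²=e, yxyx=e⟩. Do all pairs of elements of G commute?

x·y = xy but y·x = x³y, so x·y ≠ y·x and G is not abelian.

Answer: No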